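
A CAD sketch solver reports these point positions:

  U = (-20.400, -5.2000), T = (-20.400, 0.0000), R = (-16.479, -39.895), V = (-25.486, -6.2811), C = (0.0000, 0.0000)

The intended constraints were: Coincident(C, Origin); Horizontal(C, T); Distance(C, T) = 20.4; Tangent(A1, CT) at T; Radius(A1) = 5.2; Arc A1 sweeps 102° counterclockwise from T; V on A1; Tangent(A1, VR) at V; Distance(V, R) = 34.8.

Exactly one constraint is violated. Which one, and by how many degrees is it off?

Tangent(A1, VR) at V — off by 3.00°.

C = (0.00, 0.00) ✓; C.y = 0.00, T.y = 0.00 ✓; |CT| = 20.40 ✓; ∠(UT, TC) = 90.00° ✓; |UT| = 5.200 ✓; bearing(U→V) − bearing(U→T) = 102.0° ✓; |UV| = 5.200 ✓; ∠(UV, VR) = 87.00° ✗; |VR| = 34.80 ✓.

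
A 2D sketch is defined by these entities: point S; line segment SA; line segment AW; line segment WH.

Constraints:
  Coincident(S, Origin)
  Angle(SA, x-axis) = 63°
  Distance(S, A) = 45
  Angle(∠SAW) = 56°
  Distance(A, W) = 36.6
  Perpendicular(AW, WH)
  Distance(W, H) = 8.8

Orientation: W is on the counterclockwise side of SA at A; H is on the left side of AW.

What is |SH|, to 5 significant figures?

30.715

S is at the origin; SA runs at 63.0° with length 45.0, so A = 45.0·(cos 63.0°, sin 63.0°) = (20.430, 40.095). ∠SAW = 56.0°, so AW runs at 63.0° + (180° − 56.0°) = 187.00° from the x-axis; with |AW| = 36.6, W = A + 36.6·(cos 187.00°, sin 187.00°) = (-15.898, 35.635). AW is perpendicular to WH; with |WH| = 8.8 on the left of AW, H = W + 8.8·(0.12187, -0.99255) = (-14.825, 26.900). Then |SH| = |H − S| = 30.715.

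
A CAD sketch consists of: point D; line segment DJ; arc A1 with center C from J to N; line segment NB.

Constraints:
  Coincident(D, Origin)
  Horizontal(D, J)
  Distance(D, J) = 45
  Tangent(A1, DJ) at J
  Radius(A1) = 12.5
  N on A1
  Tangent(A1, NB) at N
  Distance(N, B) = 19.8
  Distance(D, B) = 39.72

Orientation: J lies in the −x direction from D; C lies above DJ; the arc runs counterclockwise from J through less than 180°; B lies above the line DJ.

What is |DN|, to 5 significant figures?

34.204

D is at the origin; D and J share the same y with |DJ| = 45.0 and J on the −x side, so J = (-45.000, 0.0000). A1 meets DJ tangentially, so CJ is at right angles to DJ, so C = J + (0, 12.5) = (-45.000, 12.500). Since CN ⟂ NB (tangency), |CB| = √(12.5² + 19.8²) = 23.416 regardless of where N sits on A1. So B lies on both circle(D, 39.72) and circle(C, 23.416); the above-DJ intersection is B = (-27.791, 28.379). N is the foot of the tangent from B: N = (-32.928, 9.2568).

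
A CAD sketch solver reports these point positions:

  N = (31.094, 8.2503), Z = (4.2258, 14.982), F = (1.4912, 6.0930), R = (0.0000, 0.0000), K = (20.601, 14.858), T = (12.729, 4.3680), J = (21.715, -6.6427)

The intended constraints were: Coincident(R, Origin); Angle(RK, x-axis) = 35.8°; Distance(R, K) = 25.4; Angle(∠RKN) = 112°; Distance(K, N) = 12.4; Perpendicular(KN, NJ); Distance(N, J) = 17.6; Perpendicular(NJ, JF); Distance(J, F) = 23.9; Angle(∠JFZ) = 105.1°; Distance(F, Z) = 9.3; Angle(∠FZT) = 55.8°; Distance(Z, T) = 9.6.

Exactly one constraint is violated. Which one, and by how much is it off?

Distance(Z, T) = 9.6 — off by 4.00.

R = (0.00, 0.00) ✓; RK at 35.80° ✓; |RK| = 25.40 ✓; ∠RKN = 112.0° ✓; |KN| = 12.40 ✓; ∠(KN, NJ) = 90.00° ✓; |NJ| = 17.60 ✓; ∠(NJ, JF) = 90.00° ✓; |JF| = 23.90 ✓; ∠JFZ = 105.1° ✓; |FZ| = 9.300 ✓; ∠FZT = 55.80° ✓; |ZT| = 13.60 ✗.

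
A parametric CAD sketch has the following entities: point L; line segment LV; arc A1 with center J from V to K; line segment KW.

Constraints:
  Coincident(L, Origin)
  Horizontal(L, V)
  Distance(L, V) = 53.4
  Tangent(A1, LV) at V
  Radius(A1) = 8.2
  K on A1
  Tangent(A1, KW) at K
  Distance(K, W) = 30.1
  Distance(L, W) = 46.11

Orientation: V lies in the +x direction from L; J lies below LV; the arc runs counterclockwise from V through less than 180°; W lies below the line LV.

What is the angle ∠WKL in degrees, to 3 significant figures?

70.8°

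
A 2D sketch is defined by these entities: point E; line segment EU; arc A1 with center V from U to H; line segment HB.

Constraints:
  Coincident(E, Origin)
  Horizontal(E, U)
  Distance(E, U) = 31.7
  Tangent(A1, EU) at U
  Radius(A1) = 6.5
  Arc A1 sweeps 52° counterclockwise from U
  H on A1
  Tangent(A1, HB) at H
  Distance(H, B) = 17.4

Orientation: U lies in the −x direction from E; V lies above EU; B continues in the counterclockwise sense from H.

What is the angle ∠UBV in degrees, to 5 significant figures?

14.154°

On A1, U sits at bearing -90° from V; a 52° counterclockwise sweep puts H at bearing -38°, so H = V + 6.5·(cos -38°, sin -38°) = (-26.578, 2.4982). A1 meets HB tangentially, so VH is at right angles to HB, so HB runs along (−sin -38°, cos -38°); with |HB| = 17.4, B = (-15.865, 16.210). Then cos ∠UBV = BU·BV / (|BU||BV|), giving 14.154°.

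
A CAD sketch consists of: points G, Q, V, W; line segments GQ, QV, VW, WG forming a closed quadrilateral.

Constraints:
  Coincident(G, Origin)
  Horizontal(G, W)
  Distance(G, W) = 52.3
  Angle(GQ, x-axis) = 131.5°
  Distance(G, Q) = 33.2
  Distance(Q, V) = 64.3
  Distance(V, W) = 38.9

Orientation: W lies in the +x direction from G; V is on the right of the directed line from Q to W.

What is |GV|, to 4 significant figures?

31.10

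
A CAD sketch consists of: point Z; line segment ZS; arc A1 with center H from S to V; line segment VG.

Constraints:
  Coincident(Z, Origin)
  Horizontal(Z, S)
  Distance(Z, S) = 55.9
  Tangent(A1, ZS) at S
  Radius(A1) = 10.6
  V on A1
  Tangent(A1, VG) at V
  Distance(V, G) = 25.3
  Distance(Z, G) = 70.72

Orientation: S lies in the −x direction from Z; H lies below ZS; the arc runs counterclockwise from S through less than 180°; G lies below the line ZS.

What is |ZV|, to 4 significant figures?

67.48

Z is at the origin; ZS is horizontal with |ZS| = 55.9 and S on the −x side, so S = (-55.90, 0.000). Tangency of A1 to ZS means the radius HS is perpendicular to ZS, so H = S + (0, -10.6) = (-55.90, -10.60). Since HV ⟂ VG (tangency), |HG| = √(10.6² + 25.3²) = 27.43 regardless of where V sits on A1. So G lies on both circle(Z, 70.72) and circle(H, 27.43); the below-ZS intersection is G = (-59.80, -37.75). V is the foot of the tangent from G: V = (-66.16, -13.26).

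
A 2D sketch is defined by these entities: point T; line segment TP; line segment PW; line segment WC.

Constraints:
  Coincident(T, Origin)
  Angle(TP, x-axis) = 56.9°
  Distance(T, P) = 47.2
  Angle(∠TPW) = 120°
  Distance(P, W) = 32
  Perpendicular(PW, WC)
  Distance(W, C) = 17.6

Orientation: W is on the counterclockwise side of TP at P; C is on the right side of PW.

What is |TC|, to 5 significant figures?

80.690

T is at the origin; TP runs at 56.9° with length 47.2, so P = 47.2·(cos 56.9°, sin 56.9°) = (25.776, 39.540). ∠TPW = 120.0°, so PW runs at 56.9° + (180° − 120.0°) = 116.90° from the x-axis; with |PW| = 32.0, W = P + 32.0·(cos 116.90°, sin 116.90°) = (11.298, 68.078). PW is perpendicular to WC; with |WC| = 17.6 on the right of PW, C = W + 17.6·(0.89180, 0.45243) = (26.994, 76.041). Then |TC| = |C − T| = 80.690.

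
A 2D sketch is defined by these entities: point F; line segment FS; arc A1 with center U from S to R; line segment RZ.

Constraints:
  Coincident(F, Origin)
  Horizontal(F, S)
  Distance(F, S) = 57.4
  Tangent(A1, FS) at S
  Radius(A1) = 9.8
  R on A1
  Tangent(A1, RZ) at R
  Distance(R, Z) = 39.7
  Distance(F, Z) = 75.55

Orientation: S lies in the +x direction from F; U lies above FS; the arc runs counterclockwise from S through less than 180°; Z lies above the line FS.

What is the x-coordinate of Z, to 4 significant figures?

56.04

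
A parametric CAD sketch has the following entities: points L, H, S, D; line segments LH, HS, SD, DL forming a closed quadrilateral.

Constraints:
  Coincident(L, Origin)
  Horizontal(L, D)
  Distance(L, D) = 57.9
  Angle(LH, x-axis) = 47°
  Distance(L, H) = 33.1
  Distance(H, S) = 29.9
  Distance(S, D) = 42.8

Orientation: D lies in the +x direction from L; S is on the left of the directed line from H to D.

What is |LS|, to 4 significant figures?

62.66

L is at the origin; L and D share the same y with |LD| = 57.9 and D in +x, so D = (57.9, 0). LH runs at 47.0° with |LH| = 33.1, so H = (22.57, 24.21). S is determined by |HS| = 29.9 and |SD| = 42.8 together: it lies at the intersection of circle(H, 29.9) and circle(D, 42.8). With |HD| = 42.82, the foot of the radical line on HD is 10.46 from H and the perpendicular offset is √(29.9² − 10.46²) = 28.01. Taking the left-of-HD solution: S = (47.04, 41.40).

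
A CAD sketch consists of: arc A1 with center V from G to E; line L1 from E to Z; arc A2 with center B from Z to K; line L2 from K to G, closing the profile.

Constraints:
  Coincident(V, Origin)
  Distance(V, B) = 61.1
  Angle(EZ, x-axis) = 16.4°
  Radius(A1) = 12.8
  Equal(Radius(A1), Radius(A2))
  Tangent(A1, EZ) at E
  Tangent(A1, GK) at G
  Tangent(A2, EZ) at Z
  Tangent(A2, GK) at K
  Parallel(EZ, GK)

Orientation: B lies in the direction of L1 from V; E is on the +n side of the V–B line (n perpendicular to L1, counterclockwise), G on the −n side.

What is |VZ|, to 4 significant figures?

62.43

Tangency of A1 to both parallel lines with radius 12.8 puts E and G at V ± 12.8·n: E = (-3.614, 12.28), G = (3.614, -12.28). Equal radii place Z and K the same way about B: Z = B + 12.8·n = (55.00, 29.53), K = B − 12.8·n = (62.23, 4.972). Then |VZ| = |Z − V| = 62.43.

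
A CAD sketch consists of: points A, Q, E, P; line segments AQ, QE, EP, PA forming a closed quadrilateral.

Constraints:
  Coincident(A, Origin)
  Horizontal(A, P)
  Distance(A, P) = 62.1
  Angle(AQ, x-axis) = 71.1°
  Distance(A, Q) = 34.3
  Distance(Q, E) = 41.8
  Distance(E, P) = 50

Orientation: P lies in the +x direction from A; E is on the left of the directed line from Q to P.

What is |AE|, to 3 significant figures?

69.4

Checks: |QE| = 41.80 ✓; |EP| = 50.00 ✓.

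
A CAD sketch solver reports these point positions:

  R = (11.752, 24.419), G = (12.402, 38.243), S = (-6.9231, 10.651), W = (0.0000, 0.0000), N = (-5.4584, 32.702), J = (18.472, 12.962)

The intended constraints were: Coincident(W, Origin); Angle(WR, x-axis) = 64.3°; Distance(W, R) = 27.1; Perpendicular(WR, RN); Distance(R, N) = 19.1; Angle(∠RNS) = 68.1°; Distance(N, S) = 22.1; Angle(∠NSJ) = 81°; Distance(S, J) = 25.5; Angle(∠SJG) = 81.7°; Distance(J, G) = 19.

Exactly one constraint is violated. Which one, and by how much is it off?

Distance(J, G) = 19 — off by 7.00.

W = (0.00, 0.00) ✓; WR at 64.30° ✓; |WR| = 27.10 ✓; ∠(WR, RN) = 90.00° ✓; |RN| = 19.10 ✓; ∠RNS = 68.10° ✓; |NS| = 22.10 ✓; ∠NSJ = 81.00° ✓; |SJ| = 25.50 ✓; ∠SJG = 81.70° ✓; |JG| = 26.00 ✗.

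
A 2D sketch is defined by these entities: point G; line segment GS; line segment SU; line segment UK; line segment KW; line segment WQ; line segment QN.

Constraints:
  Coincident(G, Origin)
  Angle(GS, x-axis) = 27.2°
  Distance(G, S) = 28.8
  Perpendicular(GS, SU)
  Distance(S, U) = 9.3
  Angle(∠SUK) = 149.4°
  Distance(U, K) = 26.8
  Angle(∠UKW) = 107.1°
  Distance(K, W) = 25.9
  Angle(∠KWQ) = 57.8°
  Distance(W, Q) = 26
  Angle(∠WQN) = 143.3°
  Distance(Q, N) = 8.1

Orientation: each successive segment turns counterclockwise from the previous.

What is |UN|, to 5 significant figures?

12.388

∠KWQ = 57.8° gives WQ at -17.100° from the x-axis; with |WQ| = 26.0, Q = (3.9011, 11.183). ∠WQN = 143.3° gives QN at 19.600° from the x-axis; with |QN| = 8.1, N = (11.532, 13.900). Then |UN| = |N − U| = 12.388.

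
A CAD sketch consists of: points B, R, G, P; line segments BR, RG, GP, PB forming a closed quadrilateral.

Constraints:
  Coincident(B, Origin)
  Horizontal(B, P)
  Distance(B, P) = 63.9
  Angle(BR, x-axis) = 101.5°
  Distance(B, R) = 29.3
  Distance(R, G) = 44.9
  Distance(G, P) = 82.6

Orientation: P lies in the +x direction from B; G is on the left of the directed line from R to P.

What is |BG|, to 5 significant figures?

69.638

B is at the origin; BP is horizontal with |BP| = 63.9 and P in +x, so P = (63.9, 0). BR runs at 101.5° with |BR| = 29.3, so R = (-5.8415, 28.712). G is determined by |RG| = 44.9 and |GP| = 82.6 together: it lies at the intersection of circle(R, 44.9) and circle(P, 82.6). With |RP| = 75.420, the foot of the radical line on RP is 5.8438 from R and the perpendicular offset is √(44.9² − 5.8438²) = 44.518. Taking the left-of-RP solution: G = (16.510, 67.653).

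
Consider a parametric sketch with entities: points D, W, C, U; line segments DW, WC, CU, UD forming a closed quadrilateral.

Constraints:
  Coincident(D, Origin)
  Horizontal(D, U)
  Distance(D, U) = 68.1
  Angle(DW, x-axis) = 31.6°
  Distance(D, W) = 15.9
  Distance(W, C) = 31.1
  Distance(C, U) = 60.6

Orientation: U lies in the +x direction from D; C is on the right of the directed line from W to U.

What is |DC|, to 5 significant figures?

25.664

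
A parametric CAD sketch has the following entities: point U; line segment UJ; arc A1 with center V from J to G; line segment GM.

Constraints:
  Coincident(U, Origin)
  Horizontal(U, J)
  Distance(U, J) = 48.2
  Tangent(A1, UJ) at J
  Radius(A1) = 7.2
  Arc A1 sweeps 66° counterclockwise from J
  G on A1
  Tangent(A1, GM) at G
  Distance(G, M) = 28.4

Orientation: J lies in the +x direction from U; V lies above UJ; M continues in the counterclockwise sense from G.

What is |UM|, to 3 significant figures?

72.9

U is at the origin; UJ is horizontal with |UJ| = 48.2 and J on the +x side, so J = (48.2, 0.00). Since A1 is tangent to UJ there, VJ ⟂ UJ, so V = J + (0, 7.2) = (48.2, 7.20). On A1, J sits at bearing -90° from V; a 66° counterclockwise sweep puts G at bearing -24°, so G = V + 7.2·(cos -24°, sin -24°) = (54.8, 4.27). Since A1 is tangent to GM there, VG ⟂ GM, so GM runs along (−sin -24°, cos -24°); with |GM| = 28.4, M = (66.3, 30.2). Then |UM| = |M − U| = 72.9.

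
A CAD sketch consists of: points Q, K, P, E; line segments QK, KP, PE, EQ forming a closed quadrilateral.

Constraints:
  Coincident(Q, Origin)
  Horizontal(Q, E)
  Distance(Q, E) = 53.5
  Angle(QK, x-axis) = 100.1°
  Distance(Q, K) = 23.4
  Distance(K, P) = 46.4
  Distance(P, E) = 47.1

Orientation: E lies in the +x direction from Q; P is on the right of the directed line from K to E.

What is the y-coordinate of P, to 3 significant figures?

-20.8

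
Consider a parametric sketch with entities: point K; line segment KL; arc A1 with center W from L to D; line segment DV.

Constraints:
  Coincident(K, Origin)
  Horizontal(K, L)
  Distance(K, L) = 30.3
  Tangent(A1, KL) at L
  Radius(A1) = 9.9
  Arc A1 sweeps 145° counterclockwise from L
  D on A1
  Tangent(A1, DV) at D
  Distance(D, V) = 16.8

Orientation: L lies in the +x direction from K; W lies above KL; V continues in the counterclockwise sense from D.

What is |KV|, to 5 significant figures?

35.466

K is at the origin; K and L share the same y with |KL| = 30.3 and L on the +x side, so L = (30.300, 0.0000). Since A1 is tangent to KL there, WL ⟂ KL, so W = L + (0, 9.9) = (30.300, 9.9000). On A1, L sits at bearing -90° from W; a 145° counterclockwise sweep puts D at bearing 55°, so D = W + 9.9·(cos 55°, sin 55°) = (35.978, 18.010). Tangency of A1 to DV means the radius WD is perpendicular to DV, so DV runs along (−sin 55°, cos 55°); with |DV| = 16.8, V = (22.217, 27.646). Then |KV| = |V − K| = 35.466.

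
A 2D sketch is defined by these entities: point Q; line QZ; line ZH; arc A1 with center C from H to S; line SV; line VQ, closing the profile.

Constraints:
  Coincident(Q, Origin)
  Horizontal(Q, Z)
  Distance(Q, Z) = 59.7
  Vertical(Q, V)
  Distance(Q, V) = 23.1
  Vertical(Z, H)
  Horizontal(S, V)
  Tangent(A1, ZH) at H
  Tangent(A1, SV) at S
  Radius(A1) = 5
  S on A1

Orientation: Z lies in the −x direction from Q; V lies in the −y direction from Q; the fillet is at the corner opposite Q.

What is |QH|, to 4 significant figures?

62.38

Q is at the origin; QZ is horizontal with |QZ| = 59.7 and Z on the −x side, so Z = (-59.70, 0.000). QV is vertical with |QV| = 23.1 and V on the −y side, so V = (0.000, -23.10). The virtual corner opposite Q is at (-59.70, -23.10). Tangency of A1 to ZH means the radius CH is perpendicular to ZH and the tangent condition forces CS to be normal to SV, with radius 5.0, so the center C sits 5.0 in from both sides at C = (-54.70, -18.10). That places the tangent points at H = (-59.70, -18.10) on ZH and S = (-54.70, -23.10) on SV. Then |QH| = |H − Q| = 62.38.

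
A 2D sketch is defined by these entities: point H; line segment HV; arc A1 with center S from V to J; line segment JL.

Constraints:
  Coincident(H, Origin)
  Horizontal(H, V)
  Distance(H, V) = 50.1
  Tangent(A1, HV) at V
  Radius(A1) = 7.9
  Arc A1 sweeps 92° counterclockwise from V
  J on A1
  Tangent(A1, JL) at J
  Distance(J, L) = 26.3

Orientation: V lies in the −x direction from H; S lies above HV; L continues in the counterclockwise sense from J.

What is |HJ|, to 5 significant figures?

42.989

H is at the origin; H and V share the same y with |HV| = 50.1 and V on the −x side, so V = (-50.100, 0.0000). Tangency of A1 to HV means the radius SV is perpendicular to HV, so S = V + (0, 7.9) = (-50.100, 7.9000). On A1, V sits at bearing -90° from S; a 92° counterclockwise sweep puts J at bearing 2°, so J = S + 7.9·(cos 2°, sin 2°) = (-42.205, 8.1757). Then |HJ| = |J − H| = 42.989.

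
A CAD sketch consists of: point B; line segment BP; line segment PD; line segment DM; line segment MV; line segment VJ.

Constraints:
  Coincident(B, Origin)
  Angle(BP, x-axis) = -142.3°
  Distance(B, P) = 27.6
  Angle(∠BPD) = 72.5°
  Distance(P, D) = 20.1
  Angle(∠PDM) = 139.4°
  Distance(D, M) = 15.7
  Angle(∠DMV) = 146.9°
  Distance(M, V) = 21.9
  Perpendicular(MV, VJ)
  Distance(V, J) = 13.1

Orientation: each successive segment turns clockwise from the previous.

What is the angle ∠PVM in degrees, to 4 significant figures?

34.40°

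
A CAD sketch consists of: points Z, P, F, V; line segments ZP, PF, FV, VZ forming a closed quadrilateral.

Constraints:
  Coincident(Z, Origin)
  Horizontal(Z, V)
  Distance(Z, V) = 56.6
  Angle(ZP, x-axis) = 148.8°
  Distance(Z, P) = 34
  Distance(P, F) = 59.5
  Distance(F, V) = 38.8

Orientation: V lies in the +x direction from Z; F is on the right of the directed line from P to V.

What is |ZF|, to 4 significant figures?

25.54

Checks: |PF| = 59.50 ✓; |FV| = 38.80 ✓.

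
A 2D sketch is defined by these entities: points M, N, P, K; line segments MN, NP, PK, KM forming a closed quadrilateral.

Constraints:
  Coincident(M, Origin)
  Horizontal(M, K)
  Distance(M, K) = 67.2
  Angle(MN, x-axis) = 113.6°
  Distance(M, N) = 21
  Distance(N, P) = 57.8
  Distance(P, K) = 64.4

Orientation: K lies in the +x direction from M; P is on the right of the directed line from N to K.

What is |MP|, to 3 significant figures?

36.8

Checks: |NP| = 57.80 ✓; |PK| = 64.40 ✓.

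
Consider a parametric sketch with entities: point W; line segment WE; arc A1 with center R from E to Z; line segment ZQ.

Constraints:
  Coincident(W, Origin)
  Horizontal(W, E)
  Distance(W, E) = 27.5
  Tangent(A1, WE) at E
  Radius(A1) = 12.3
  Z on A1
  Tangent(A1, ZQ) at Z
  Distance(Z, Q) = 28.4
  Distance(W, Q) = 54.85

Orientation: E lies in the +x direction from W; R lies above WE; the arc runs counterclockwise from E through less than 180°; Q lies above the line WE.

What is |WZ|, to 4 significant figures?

42.15

Checks: |RZ| = 12.30 ✓; ∠(RZ, ZQ) = 90.00° ✓; |ZQ| = 28.40 ✓; |WQ| = 54.85 ✓.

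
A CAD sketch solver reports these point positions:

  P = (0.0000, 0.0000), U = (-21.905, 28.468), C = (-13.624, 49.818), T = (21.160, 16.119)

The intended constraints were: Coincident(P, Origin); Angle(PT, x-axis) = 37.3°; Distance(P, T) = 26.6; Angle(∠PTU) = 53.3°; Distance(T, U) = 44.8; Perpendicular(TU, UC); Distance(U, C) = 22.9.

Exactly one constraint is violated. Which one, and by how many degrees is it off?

Perpendicular(TU, UC) — off by 5.20°.

P = (0.00, 0.00) ✓; PT at 37.30° ✓; |PT| = 26.60 ✓; ∠PTU = 53.30° ✓; |TU| = 44.80 ✓; ∠(TU, UC) = 95.20° ✗; |UC| = 22.90 ✓.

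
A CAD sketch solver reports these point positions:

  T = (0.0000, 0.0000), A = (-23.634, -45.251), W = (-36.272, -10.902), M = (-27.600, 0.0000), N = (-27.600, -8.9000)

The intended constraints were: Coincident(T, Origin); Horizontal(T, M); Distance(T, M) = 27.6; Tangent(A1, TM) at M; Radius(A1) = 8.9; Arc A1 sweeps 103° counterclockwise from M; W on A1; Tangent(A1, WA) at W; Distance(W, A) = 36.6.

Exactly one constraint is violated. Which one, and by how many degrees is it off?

Tangent(A1, WA) at W — off by 7.20°.

T = (0.00, 0.00) ✓; T.y = 0.00, M.y = 0.00 ✓; |TM| = 27.60 ✓; ∠(NM, MT) = 90.00° ✓; |NM| = 8.900 ✓; bearing(N→W) − bearing(N→M) = 103.0° ✓; |NW| = 8.900 ✓; ∠(NW, WA) = 82.80° ✗; |WA| = 36.60 ✓.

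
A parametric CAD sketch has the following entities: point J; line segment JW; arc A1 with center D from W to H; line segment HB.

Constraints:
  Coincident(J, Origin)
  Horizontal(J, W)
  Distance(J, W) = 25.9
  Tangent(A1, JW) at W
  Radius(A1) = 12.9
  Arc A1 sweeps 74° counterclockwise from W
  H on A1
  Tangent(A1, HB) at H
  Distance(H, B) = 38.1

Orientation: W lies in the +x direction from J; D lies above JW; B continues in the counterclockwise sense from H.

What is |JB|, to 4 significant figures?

67.04

J is at the origin; J and W share the same y with |JW| = 25.9 and W on the +x side, so W = (25.90, 0.000). A1 meets JW tangentially, so DW is at right angles to JW, so D = W + (0, 12.9) = (25.90, 12.90). On A1, W sits at bearing -90° from D; a 74° counterclockwise sweep puts H at bearing -16°, so H = D + 12.9·(cos -16°, sin -16°) = (38.30, 9.344). Tangency of A1 to HB means the radius DH is perpendicular to HB, so HB runs along (−sin -16°, cos -16°); with |HB| = 38.1, B = (48.80, 45.97). Then |JB| = |B − J| = 67.04.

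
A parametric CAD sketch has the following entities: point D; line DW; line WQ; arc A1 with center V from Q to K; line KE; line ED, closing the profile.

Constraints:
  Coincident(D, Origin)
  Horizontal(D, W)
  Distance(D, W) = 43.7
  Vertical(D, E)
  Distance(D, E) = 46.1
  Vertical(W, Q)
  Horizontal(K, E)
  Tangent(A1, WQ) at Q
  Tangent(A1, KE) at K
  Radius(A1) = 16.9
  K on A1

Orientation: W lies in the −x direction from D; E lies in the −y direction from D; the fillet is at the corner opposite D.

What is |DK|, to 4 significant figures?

53.32

D is at the origin; DW is horizontal with |DW| = 43.7 and W on the −x side, so W = (-43.70, 0.000). DE is vertical with |DE| = 46.1 and E on the −y side, so E = (0.000, -46.10). The virtual corner opposite D is at (-43.70, -46.10). Tangency of A1 to WQ means the radius VQ is perpendicular to WQ and A1 meets KE tangentially, so VK is at right angles to KE, with radius 16.9, so the center V sits 16.9 in from both sides at V = (-26.80, -29.20). That places the tangent points at Q = (-43.70, -29.20) on WQ and K = (-26.80, -46.10) on KE. Then |DK| = |K − D| = 53.32.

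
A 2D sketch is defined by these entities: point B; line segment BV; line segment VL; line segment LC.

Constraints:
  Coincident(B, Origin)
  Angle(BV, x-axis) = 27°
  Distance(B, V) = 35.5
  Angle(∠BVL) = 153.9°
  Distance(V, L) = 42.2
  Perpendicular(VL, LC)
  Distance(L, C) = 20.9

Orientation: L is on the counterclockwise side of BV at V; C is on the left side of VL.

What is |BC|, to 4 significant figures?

74.27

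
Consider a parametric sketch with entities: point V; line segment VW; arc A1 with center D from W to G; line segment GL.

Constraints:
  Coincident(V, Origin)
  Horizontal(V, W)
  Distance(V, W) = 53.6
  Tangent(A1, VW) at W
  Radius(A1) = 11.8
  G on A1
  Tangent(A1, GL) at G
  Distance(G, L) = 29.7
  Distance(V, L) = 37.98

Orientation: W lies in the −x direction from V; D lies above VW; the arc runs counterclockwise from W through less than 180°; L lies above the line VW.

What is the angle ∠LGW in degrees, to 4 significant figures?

154.2°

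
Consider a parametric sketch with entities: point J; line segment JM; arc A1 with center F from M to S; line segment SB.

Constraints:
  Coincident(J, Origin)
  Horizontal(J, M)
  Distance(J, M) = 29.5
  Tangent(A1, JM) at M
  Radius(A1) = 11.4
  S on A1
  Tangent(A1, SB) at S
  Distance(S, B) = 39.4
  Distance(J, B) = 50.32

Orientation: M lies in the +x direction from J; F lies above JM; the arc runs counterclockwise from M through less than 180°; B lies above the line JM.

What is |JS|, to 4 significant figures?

42.54

Checks: |FS| = 11.40 ✓; ∠(FS, SB) = 90.00° ✓; |SB| = 39.40 ✓; |JB| = 50.32 ✓.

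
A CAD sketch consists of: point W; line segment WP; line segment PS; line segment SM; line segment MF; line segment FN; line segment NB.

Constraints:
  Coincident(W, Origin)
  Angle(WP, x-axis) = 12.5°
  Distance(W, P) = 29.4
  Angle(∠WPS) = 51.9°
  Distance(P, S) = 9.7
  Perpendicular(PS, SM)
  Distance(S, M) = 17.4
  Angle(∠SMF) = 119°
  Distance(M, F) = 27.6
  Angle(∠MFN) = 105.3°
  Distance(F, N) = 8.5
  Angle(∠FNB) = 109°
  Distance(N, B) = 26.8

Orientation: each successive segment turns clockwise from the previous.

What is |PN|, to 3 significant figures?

32.0

W is at the origin; WP runs at 12.5° with length 29.4, so P = (28.7, 6.36). ∠WPS = 51.9° gives PS at -116° from the x-axis; with |PS| = 9.7, S = (24.5, -2.38). PS ⟂ SM, so SM runs at 154°; with |SM| = 17.4, M = (8.82, 5.13). ∠SMF = 119.0° gives MF at 93.4° from the x-axis; with |MF| = 27.6, F = (7.18, 32.7). ∠MFN = 105.3° gives FN at 18.7° from the x-axis; with |FN| = 8.5, N = (15.2, 35.4). Then |PN| = |N − P| = 32.0.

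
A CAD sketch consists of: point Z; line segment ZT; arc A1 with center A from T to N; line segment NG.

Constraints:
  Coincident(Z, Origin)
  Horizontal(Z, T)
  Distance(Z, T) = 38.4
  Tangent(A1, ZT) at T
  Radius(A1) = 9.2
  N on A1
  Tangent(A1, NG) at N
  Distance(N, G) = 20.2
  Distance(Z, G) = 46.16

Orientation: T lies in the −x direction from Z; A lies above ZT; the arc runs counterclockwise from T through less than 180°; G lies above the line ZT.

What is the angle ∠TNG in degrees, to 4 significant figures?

128.2°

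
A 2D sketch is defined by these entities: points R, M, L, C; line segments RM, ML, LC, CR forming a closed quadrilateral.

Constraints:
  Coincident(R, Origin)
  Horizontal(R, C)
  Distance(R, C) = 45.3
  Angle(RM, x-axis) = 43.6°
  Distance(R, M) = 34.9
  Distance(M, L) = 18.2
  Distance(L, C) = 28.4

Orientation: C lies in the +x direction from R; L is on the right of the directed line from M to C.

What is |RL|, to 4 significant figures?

19.37

Checks: |ML| = 18.20 ✓; |LC| = 28.40 ✓.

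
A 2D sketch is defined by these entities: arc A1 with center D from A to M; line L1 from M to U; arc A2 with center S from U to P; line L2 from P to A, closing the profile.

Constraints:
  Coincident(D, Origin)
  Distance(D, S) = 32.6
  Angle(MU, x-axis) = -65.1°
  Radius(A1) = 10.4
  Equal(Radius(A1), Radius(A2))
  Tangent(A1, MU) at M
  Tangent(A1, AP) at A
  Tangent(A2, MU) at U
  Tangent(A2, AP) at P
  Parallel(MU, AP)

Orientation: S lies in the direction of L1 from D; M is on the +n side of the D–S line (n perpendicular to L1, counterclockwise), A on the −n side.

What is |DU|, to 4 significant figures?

34.22

Tangency of A1 to both parallel lines with radius 10.4 puts M and A at D ± 10.4·n: M = (9.433, 4.379), A = (-9.433, -4.379). Equal radii place U and P the same way about S: U = S + 10.4·n = (23.16, -25.19), P = S − 10.4·n = (4.293, -33.95). Then |DU| = |U − D| = 34.22.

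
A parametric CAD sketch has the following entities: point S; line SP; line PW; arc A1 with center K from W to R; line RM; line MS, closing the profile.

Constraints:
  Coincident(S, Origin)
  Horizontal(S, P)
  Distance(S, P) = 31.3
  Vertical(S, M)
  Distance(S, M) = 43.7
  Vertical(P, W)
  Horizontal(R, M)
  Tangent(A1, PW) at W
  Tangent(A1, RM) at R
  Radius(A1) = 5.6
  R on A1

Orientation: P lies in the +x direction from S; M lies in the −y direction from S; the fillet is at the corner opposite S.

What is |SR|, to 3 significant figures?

50.7

S is at the origin; SP is horizontal with |SP| = 31.3 and P on the +x side, so P = (31.3, 0.00). SM is vertical with |SM| = 43.7 and M on the −y side, so M = (0.00, -43.7). The virtual corner opposite S is at (31.3, -43.7). Tangency of A1 to PW means the radius KW is perpendicular to PW and since A1 is tangent to RM there, KR ⟂ RM, with radius 5.6, so the center K sits 5.6 in from both sides at K = (25.7, -38.1). That places the tangent points at W = (31.3, -38.1) on PW and R = (25.7, -43.7) on RM. Then |SR| = |R − S| = 50.7.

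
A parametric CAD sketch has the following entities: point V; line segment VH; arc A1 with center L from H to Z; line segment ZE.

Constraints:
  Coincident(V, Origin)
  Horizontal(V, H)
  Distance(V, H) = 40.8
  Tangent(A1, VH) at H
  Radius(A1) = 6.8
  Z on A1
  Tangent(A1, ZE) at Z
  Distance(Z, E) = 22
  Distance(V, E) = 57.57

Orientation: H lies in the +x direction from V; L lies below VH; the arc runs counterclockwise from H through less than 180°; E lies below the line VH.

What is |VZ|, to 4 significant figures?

37.51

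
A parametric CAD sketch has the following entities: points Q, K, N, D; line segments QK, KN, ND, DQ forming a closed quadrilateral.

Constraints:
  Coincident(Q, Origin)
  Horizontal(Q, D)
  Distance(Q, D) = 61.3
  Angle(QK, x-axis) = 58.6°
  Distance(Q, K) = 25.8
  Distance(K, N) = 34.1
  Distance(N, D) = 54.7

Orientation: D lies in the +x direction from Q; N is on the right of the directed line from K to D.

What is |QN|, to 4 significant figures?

14.02

Checks: |KN| = 34.10 ✓; |ND| = 54.70 ✓.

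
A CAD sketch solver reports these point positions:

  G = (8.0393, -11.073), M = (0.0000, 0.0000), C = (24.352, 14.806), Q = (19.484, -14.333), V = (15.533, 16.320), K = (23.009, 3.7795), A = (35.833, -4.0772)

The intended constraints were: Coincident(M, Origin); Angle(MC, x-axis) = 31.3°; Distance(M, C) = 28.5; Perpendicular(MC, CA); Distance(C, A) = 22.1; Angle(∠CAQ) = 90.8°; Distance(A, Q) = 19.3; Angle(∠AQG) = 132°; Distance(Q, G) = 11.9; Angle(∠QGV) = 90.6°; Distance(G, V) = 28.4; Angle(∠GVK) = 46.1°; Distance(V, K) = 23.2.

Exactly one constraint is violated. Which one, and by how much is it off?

Distance(V, K) = 23.2 — off by 8.60.

M = (0.00, 0.00) ✓; MC at 31.30° ✓; |MC| = 28.50 ✓; ∠(MC, CA) = 90.00° ✓; |CA| = 22.10 ✓; ∠CAQ = 90.80° ✓; |AQ| = 19.30 ✓; ∠AQG = 132.0° ✓; |QG| = 11.90 ✓; ∠QGV = 90.60° ✓; |GV| = 28.40 ✓; ∠GVK = 46.10° ✓; |VK| = 14.60 ✗.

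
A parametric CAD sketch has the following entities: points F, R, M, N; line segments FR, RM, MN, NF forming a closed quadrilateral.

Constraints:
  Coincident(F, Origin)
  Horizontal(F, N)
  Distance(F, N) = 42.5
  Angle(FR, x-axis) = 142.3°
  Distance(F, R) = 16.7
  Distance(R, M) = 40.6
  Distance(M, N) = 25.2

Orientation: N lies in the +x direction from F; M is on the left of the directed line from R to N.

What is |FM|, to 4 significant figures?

32.68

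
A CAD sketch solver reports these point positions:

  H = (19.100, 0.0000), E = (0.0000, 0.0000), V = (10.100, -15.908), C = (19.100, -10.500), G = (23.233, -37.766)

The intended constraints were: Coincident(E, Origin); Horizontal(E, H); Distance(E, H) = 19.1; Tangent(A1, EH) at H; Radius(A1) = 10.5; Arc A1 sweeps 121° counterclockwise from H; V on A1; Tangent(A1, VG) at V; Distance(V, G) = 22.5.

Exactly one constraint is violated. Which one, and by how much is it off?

Distance(V, G) = 22.5 — off by 3.00.

E = (0.00, 0.00) ✓; E.y = 0.00, H.y = 0.00 ✓; |EH| = 19.10 ✓; ∠(CH, HE) = 90.00° ✓; |CH| = 10.50 ✓; bearing(C→V) − bearing(C→H) = 121.0° ✓; |CV| = 10.50 ✓; ∠(CV, VG) = 90.00° ✓; |VG| = 25.50 ✗.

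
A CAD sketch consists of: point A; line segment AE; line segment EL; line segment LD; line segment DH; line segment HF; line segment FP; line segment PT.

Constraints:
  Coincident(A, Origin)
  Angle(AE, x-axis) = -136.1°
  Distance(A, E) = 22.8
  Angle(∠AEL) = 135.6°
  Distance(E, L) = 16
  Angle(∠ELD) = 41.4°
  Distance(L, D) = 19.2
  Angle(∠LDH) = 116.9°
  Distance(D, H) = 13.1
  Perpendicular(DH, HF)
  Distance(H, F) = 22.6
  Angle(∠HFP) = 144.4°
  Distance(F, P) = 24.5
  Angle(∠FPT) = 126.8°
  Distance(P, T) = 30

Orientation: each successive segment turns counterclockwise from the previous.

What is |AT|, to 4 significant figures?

70.40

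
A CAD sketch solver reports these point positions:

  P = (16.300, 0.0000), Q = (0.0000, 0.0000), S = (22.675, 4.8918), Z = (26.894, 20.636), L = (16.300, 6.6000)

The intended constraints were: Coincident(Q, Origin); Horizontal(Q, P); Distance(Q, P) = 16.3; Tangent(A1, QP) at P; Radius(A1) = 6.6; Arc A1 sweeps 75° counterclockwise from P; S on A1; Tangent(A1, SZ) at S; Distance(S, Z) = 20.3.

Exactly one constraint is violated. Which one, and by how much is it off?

Distance(S, Z) = 20.3 — off by 4.00.

Q = (0.00, 0.00) ✓; Q.y = 0.00, P.y = 0.00 ✓; |QP| = 16.30 ✓; ∠(LP, PQ) = 90.00° ✓; |LP| = 6.600 ✓; bearing(L→S) − bearing(L→P) = 75.00° ✓; |LS| = 6.600 ✓; ∠(LS, SZ) = 90.00° ✓; |SZ| = 16.30 ✗.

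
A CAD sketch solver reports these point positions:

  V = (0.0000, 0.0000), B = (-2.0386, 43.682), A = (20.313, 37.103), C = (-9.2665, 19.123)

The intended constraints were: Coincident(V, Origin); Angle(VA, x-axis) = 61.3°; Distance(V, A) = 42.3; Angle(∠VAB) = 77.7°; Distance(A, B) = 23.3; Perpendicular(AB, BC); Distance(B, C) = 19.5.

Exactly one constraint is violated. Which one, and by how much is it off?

Distance(B, C) = 19.5 — off by 6.10.

V = (0.00, 0.00) ✓; VA at 61.30° ✓; |VA| = 42.30 ✓; ∠VAB = 77.70° ✓; |AB| = 23.30 ✓; ∠(AB, BC) = 90.00° ✓; |BC| = 25.60 ✗.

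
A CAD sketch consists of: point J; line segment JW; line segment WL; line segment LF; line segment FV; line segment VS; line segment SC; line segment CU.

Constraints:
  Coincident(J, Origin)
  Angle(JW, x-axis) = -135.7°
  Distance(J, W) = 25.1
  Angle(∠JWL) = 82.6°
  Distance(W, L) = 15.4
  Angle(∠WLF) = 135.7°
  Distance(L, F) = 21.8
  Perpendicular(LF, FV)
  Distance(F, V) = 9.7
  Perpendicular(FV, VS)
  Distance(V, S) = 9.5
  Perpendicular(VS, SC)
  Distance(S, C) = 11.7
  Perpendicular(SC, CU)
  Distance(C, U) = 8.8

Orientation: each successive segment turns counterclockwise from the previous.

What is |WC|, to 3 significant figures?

26.6

FV ⟂ VS, so VS runs at -174°; with |VS| = 9.5, S = (5.34, -16.1). VS ⟂ SC, so SC runs at -84.0°; with |SC| = 11.7, C = (6.56, -27.8). Then |WC| = |C − W| = 26.6.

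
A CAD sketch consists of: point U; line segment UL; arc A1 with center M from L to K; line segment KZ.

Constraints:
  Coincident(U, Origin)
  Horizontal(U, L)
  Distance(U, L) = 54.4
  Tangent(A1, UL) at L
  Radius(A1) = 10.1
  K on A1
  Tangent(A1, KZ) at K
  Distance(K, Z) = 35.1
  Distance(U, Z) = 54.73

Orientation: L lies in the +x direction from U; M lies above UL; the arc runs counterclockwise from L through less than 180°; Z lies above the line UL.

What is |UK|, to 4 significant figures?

63.75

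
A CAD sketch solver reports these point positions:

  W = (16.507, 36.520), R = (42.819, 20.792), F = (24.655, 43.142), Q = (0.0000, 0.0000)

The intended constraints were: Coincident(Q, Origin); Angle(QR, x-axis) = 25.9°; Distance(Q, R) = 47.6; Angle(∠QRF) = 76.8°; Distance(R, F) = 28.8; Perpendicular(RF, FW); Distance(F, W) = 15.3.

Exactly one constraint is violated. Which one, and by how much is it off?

Distance(F, W) = 15.3 — off by 4.80.

Q = (0.00, 0.00) ✓; QR at 25.90° ✓; |QR| = 47.60 ✓; ∠QRF = 76.80° ✓; |RF| = 28.80 ✓; ∠(RF, FW) = 90.00° ✓; |FW| = 10.50 ✗.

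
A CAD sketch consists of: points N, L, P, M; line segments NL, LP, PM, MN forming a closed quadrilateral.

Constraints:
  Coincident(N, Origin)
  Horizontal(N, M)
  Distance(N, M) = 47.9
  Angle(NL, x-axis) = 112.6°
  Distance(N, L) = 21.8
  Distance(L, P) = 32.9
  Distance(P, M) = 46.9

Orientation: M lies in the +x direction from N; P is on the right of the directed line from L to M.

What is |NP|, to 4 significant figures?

11.23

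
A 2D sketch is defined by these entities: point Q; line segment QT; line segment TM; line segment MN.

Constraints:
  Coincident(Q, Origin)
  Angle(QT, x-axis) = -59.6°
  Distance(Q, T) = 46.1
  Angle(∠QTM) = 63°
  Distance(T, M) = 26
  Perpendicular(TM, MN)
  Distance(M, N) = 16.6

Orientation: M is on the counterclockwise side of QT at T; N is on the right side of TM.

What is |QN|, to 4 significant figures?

57.90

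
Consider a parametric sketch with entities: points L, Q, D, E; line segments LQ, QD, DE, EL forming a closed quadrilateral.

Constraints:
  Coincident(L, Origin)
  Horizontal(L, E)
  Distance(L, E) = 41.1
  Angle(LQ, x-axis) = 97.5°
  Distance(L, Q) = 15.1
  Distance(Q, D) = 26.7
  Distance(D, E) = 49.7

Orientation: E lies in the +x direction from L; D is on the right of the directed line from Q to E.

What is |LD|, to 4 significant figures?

13.37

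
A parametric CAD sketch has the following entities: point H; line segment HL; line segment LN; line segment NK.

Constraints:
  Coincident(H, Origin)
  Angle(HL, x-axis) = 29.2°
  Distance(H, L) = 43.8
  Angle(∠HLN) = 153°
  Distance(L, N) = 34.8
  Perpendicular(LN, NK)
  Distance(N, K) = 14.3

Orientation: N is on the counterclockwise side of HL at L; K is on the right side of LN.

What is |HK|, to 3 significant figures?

81.4

H is at the origin; HL runs at 29.2° with length 43.8, so L = 43.8·(cos 29.2°, sin 29.2°) = (38.2, 21.4). ∠HLN = 153.0°, so LN runs at 29.2° + (180° − 153.0°) = 56.2° from the x-axis; with |LN| = 34.8, N = L + 34.8·(cos 56.2°, sin 56.2°) = (57.6, 50.3). LN is perpendicular to NK; with |NK| = 14.3 on the right of LN, K = N + 14.3·(0.831, -0.556) = (69.5, 42.3). Then |HK| = |K − H| = 81.4.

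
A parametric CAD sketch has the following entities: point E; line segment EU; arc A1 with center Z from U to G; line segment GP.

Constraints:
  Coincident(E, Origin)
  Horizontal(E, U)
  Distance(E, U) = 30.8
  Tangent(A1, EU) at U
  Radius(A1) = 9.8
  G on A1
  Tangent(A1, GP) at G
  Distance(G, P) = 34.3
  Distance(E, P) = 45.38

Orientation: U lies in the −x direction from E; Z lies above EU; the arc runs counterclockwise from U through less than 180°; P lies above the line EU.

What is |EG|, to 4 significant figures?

22.71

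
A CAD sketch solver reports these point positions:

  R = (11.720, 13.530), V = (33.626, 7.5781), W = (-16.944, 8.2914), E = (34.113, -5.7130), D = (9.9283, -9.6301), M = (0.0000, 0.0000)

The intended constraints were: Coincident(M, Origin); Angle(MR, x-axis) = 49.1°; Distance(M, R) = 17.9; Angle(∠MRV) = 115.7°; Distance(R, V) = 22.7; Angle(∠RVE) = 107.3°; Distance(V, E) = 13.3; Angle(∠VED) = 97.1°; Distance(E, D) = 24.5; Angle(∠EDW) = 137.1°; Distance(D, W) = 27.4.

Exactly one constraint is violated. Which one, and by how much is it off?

Distance(D, W) = 27.4 — off by 4.90.

M = (0.00, 0.00) ✓; MR at 49.10° ✓; |MR| = 17.90 ✓; ∠MRV = 115.7° ✓; |RV| = 22.70 ✓; ∠RVE = 107.3° ✓; |VE| = 13.30 ✓; ∠VED = 97.10° ✓; |ED| = 24.50 ✓; ∠EDW = 137.1° ✓; |DW| = 32.30 ✗.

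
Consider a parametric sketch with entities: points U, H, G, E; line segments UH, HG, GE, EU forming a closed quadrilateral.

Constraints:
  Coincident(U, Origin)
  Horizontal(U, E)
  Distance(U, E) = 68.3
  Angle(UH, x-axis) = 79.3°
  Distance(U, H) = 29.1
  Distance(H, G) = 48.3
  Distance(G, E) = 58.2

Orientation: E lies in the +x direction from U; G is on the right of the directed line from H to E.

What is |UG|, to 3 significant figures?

23.2

Checks: |HG| = 48.30 ✓; |GE| = 58.20 ✓.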